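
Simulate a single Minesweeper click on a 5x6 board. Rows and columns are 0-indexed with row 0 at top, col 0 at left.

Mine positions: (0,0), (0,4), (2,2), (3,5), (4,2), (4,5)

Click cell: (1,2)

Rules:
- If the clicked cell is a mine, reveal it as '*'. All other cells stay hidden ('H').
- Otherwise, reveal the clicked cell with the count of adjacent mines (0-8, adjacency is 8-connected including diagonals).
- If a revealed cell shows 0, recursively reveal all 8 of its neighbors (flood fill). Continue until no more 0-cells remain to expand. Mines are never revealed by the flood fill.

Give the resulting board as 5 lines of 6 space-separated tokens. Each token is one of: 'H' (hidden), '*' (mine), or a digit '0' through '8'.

H H H H H H
H H 1 H H H
H H H H H H
H H H H H H
H H H H H H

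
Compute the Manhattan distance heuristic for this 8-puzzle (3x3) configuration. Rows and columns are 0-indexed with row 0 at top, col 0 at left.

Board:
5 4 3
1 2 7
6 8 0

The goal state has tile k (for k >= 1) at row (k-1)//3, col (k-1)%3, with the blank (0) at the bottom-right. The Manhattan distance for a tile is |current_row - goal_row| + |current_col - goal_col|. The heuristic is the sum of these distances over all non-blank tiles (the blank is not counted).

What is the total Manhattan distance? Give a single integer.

Tile 5: at (0,0), goal (1,1), distance |0-1|+|0-1| = 2
Tile 4: at (0,1), goal (1,0), distance |0-1|+|1-0| = 2
Tile 3: at (0,2), goal (0,2), distance |0-0|+|2-2| = 0
Tile 1: at (1,0), goal (0,0), distance |1-0|+|0-0| = 1
Tile 2: at (1,1), goal (0,1), distance |1-0|+|1-1| = 1
Tile 7: at (1,2), goal (2,0), distance |1-2|+|2-0| = 3
Tile 6: at (2,0), goal (1,2), distance |2-1|+|0-2| = 3
Tile 8: at (2,1), goal (2,1), distance |2-2|+|1-1| = 0
Sum: 2 + 2 + 0 + 1 + 1 + 3 + 3 + 0 = 12

Answer: 12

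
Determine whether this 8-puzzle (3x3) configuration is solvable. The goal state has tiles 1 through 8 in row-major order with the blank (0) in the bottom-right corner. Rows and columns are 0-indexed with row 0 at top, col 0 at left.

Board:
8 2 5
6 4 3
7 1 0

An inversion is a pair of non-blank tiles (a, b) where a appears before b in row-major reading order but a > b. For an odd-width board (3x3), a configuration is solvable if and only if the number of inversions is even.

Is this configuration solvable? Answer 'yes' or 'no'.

Answer: yes

Derivation:
Inversions (pairs i<j in row-major order where tile[i] > tile[j] > 0): 18
18 is even, so the puzzle is solvable.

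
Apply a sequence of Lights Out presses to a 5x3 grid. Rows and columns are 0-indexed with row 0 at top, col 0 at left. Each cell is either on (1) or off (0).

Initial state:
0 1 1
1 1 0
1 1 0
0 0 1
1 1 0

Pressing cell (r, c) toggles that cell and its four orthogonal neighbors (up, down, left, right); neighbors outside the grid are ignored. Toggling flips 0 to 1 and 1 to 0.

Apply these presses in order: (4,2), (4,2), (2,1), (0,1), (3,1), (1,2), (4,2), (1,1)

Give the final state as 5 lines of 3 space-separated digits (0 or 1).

After press 1 at (4,2):
0 1 1
1 1 0
1 1 0
0 0 0
1 0 1

After press 2 at (4,2):
0 1 1
1 1 0
1 1 0
0 0 1
1 1 0

After press 3 at (2,1):
0 1 1
1 0 0
0 0 1
0 1 1
1 1 0

After press 4 at (0,1):
1 0 0
1 1 0
0 0 1
0 1 1
1 1 0

After press 5 at (3,1):
1 0 0
1 1 0
0 1 1
1 0 0
1 0 0

After press 6 at (1,2):
1 0 1
1 0 1
0 1 0
1 0 0
1 0 0

After press 7 at (4,2):
1 0 1
1 0 1
0 1 0
1 0 1
1 1 1

After press 8 at (1,1):
1 1 1
0 1 0
0 0 0
1 0 1
1 1 1

Answer: 1 1 1
0 1 0
0 0 0
1 0 1
1 1 1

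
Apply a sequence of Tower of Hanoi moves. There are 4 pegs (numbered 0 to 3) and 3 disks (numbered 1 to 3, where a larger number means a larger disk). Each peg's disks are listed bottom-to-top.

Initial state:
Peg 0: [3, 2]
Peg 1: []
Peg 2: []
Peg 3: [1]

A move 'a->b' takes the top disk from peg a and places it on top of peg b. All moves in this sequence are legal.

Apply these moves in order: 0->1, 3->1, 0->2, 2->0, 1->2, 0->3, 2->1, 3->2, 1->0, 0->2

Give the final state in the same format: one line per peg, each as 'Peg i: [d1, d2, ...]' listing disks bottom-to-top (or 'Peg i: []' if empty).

After move 1 (0->1):
Peg 0: [3]
Peg 1: [2]
Peg 2: []
Peg 3: [1]

After move 2 (3->1):
Peg 0: [3]
Peg 1: [2, 1]
Peg 2: []
Peg 3: []

After move 3 (0->2):
Peg 0: []
Peg 1: [2, 1]
Peg 2: [3]
Peg 3: []

After move 4 (2->0):
Peg 0: [3]
Peg 1: [2, 1]
Peg 2: []
Peg 3: []

After move 5 (1->2):
Peg 0: [3]
Peg 1: [2]
Peg 2: [1]
Peg 3: []

After move 6 (0->3):
Peg 0: []
Peg 1: [2]
Peg 2: [1]
Peg 3: [3]

After move 7 (2->1):
Peg 0: []
Peg 1: [2, 1]
Peg 2: []
Peg 3: [3]

After move 8 (3->2):
Peg 0: []
Peg 1: [2, 1]
Peg 2: [3]
Peg 3: []

After move 9 (1->0):
Peg 0: [1]
Peg 1: [2]
Peg 2: [3]
Peg 3: []

After move 10 (0->2):
Peg 0: []
Peg 1: [2]
Peg 2: [3, 1]
Peg 3: []

Answer: Peg 0: []
Peg 1: [2]
Peg 2: [3, 1]
Peg 3: []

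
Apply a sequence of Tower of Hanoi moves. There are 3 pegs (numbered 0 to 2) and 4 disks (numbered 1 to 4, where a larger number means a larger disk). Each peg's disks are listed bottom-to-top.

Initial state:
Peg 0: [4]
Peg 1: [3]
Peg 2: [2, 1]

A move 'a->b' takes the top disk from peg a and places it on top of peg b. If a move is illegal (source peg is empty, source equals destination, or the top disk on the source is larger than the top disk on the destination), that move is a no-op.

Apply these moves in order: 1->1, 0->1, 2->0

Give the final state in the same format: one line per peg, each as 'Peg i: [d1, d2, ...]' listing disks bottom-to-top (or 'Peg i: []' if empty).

After move 1 (1->1):
Peg 0: [4]
Peg 1: [3]
Peg 2: [2, 1]

After move 2 (0->1):
Peg 0: [4]
Peg 1: [3]
Peg 2: [2, 1]

After move 3 (2->0):
Peg 0: [4, 1]
Peg 1: [3]
Peg 2: [2]

Answer: Peg 0: [4, 1]
Peg 1: [3]
Peg 2: [2]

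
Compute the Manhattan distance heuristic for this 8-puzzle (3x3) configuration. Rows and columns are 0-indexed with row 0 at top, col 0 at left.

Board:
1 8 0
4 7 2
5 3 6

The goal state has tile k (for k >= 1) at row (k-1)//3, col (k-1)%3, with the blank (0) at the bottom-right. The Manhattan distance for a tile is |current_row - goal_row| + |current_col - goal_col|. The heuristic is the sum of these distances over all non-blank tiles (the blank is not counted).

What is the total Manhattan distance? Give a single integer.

Answer: 12

Derivation:
Tile 1: (0,0)->(0,0) = 0
Tile 8: (0,1)->(2,1) = 2
Tile 4: (1,0)->(1,0) = 0
Tile 7: (1,1)->(2,0) = 2
Tile 2: (1,2)->(0,1) = 2
Tile 5: (2,0)->(1,1) = 2
Tile 3: (2,1)->(0,2) = 3
Tile 6: (2,2)->(1,2) = 1
Sum: 0 + 2 + 0 + 2 + 2 + 2 + 3 + 1 = 12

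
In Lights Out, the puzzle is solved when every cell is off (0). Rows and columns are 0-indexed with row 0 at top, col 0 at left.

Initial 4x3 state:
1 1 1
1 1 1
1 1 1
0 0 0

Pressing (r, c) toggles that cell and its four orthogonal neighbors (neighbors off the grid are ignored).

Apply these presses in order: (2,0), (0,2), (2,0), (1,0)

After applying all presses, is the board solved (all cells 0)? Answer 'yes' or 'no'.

Answer: no

Derivation:
After press 1 at (2,0):
1 1 1
0 1 1
0 0 1
1 0 0

After press 2 at (0,2):
1 0 0
0 1 0
0 0 1
1 0 0

After press 3 at (2,0):
1 0 0
1 1 0
1 1 1
0 0 0

After press 4 at (1,0):
0 0 0
0 0 0
0 1 1
0 0 0

Lights still on: 2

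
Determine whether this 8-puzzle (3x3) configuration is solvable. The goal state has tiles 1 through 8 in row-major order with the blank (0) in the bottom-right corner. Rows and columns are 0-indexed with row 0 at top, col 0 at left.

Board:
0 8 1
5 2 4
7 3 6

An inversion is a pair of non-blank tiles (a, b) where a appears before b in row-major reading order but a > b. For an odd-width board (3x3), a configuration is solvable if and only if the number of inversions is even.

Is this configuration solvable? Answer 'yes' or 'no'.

Answer: no

Derivation:
Inversions (pairs i<j in row-major order where tile[i] > tile[j] > 0): 13
13 is odd, so the puzzle is not solvable.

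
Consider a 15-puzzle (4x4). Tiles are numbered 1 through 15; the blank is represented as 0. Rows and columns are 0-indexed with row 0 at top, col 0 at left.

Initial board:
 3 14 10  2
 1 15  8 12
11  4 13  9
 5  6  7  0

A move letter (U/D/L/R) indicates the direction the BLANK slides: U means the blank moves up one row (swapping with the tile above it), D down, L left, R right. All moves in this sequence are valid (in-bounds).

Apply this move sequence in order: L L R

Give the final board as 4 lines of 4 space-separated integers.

After move 1 (L):
 3 14 10  2
 1 15  8 12
11  4 13  9
 5  6  0  7

After move 2 (L):
 3 14 10  2
 1 15  8 12
11  4 13  9
 5  0  6  7

After move 3 (R):
 3 14 10  2
 1 15  8 12
11  4 13  9
 5  6  0  7

Answer:  3 14 10  2
 1 15  8 12
11  4 13  9
 5  6  0  7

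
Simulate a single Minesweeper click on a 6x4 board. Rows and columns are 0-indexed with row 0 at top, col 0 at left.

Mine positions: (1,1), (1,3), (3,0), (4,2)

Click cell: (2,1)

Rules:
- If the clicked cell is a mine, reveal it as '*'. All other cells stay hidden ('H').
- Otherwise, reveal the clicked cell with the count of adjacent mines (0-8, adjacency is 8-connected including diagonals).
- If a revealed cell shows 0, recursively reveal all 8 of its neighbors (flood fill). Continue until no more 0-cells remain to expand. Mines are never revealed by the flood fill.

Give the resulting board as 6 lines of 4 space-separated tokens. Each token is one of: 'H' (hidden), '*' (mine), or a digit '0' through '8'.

H H H H
H H H H
H 2 H H
H H H H
H H H H
H H H H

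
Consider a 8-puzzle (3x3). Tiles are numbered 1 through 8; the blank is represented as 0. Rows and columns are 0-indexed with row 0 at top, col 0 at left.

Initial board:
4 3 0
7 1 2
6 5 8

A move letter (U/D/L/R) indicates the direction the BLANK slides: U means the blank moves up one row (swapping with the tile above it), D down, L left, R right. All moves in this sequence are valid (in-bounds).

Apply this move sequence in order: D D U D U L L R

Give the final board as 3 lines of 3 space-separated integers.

After move 1 (D):
4 3 2
7 1 0
6 5 8

After move 2 (D):
4 3 2
7 1 8
6 5 0

After move 3 (U):
4 3 2
7 1 0
6 5 8

After move 4 (D):
4 3 2
7 1 8
6 5 0

After move 5 (U):
4 3 2
7 1 0
6 5 8

After move 6 (L):
4 3 2
7 0 1
6 5 8

After move 7 (L):
4 3 2
0 7 1
6 5 8

After move 8 (R):
4 3 2
7 0 1
6 5 8

Answer: 4 3 2
7 0 1
6 5 8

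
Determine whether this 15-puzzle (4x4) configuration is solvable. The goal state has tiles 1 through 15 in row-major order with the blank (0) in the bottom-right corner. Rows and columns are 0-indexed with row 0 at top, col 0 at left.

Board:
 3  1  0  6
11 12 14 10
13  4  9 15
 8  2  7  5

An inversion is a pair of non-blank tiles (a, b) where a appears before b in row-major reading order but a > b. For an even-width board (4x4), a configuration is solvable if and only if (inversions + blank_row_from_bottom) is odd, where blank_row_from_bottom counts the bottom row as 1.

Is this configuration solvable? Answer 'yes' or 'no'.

Answer: no

Derivation:
Inversions: 52
Blank is in row 0 (0-indexed from top), which is row 4 counting from the bottom (bottom = 1).
52 + 4 = 56, which is even, so the puzzle is not solvable.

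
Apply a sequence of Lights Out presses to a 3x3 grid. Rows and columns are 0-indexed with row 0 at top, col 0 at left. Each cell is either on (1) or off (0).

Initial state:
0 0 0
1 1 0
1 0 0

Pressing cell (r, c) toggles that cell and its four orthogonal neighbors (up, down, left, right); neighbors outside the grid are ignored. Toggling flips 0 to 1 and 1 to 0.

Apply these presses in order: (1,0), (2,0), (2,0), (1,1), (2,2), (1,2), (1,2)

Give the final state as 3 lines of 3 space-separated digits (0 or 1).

After press 1 at (1,0):
1 0 0
0 0 0
0 0 0

After press 2 at (2,0):
1 0 0
1 0 0
1 1 0

After press 3 at (2,0):
1 0 0
0 0 0
0 0 0

After press 4 at (1,1):
1 1 0
1 1 1
0 1 0

After press 5 at (2,2):
1 1 0
1 1 0
0 0 1

After press 6 at (1,2):
1 1 1
1 0 1
0 0 0

After press 7 at (1,2):
1 1 0
1 1 0
0 0 1

Answer: 1 1 0
1 1 0
0 0 1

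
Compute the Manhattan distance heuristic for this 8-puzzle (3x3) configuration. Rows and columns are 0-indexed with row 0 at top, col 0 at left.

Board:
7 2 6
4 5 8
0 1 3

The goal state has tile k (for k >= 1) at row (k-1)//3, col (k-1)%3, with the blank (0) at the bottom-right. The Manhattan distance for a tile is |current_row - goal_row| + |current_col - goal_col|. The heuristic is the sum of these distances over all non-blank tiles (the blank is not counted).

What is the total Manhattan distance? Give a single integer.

Answer: 10

Derivation:
Tile 7: (0,0)->(2,0) = 2
Tile 2: (0,1)->(0,1) = 0
Tile 6: (0,2)->(1,2) = 1
Tile 4: (1,0)->(1,0) = 0
Tile 5: (1,1)->(1,1) = 0
Tile 8: (1,2)->(2,1) = 2
Tile 1: (2,1)->(0,0) = 3
Tile 3: (2,2)->(0,2) = 2
Sum: 2 + 0 + 1 + 0 + 0 + 2 + 3 + 2 = 10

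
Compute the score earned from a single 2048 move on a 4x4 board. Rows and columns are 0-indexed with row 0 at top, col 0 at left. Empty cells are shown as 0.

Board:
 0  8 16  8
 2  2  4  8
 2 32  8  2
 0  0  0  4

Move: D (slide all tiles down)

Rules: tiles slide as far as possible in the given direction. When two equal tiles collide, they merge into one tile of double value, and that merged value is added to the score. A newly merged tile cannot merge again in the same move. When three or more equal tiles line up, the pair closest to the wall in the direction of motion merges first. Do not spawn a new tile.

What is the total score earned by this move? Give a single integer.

Answer: 20

Derivation:
Slide down:
col 0: [0, 2, 2, 0] -> [0, 0, 0, 4]  score +4 (running 4)
col 1: [8, 2, 32, 0] -> [0, 8, 2, 32]  score +0 (running 4)
col 2: [16, 4, 8, 0] -> [0, 16, 4, 8]  score +0 (running 4)
col 3: [8, 8, 2, 4] -> [0, 16, 2, 4]  score +16 (running 20)
Board after move:
 0  0  0  0
 0  8 16 16
 0  2  4  2
 4 32  8  4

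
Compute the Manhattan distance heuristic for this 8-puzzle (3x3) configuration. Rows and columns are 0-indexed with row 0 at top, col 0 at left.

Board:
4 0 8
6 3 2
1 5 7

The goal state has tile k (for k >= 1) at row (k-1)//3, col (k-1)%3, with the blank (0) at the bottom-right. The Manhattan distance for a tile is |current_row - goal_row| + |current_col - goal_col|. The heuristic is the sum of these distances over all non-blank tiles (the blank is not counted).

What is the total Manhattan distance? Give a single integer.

Tile 4: at (0,0), goal (1,0), distance |0-1|+|0-0| = 1
Tile 8: at (0,2), goal (2,1), distance |0-2|+|2-1| = 3
Tile 6: at (1,0), goal (1,2), distance |1-1|+|0-2| = 2
Tile 3: at (1,1), goal (0,2), distance |1-0|+|1-2| = 2
Tile 2: at (1,2), goal (0,1), distance |1-0|+|2-1| = 2
Tile 1: at (2,0), goal (0,0), distance |2-0|+|0-0| = 2
Tile 5: at (2,1), goal (1,1), distance |2-1|+|1-1| = 1
Tile 7: at (2,2), goal (2,0), distance |2-2|+|2-0| = 2
Sum: 1 + 3 + 2 + 2 + 2 + 2 + 1 + 2 = 15

Answer: 15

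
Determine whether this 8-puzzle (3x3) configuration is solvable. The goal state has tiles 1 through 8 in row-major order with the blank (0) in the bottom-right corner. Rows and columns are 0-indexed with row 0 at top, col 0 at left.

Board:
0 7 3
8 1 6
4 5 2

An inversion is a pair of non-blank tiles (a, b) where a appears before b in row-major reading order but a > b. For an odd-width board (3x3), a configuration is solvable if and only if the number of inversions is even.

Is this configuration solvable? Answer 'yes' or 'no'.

Inversions (pairs i<j in row-major order where tile[i] > tile[j] > 0): 18
18 is even, so the puzzle is solvable.

Answer: yes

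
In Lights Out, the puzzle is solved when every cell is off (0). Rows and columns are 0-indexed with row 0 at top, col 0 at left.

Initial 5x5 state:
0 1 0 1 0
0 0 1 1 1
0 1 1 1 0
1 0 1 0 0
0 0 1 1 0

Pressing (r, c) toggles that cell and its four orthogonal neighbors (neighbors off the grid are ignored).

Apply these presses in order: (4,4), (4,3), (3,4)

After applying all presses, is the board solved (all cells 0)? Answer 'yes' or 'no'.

Answer: no

Derivation:
After press 1 at (4,4):
0 1 0 1 0
0 0 1 1 1
0 1 1 1 0
1 0 1 0 1
0 0 1 0 1

After press 2 at (4,3):
0 1 0 1 0
0 0 1 1 1
0 1 1 1 0
1 0 1 1 1
0 0 0 1 0

After press 3 at (3,4):
0 1 0 1 0
0 0 1 1 1
0 1 1 1 1
1 0 1 0 0
0 0 0 1 1

Lights still on: 13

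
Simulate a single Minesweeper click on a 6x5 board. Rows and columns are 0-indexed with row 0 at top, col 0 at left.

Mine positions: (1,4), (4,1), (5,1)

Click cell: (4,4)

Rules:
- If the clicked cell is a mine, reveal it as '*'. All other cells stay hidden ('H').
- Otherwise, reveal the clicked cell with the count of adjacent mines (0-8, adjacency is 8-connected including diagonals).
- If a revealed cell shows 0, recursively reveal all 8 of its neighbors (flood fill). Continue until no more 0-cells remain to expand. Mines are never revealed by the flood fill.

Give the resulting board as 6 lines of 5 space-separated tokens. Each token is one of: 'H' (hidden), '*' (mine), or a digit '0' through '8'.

0 0 0 1 H
0 0 0 1 H
0 0 0 1 1
1 1 1 0 0
H H 2 0 0
H H 2 0 0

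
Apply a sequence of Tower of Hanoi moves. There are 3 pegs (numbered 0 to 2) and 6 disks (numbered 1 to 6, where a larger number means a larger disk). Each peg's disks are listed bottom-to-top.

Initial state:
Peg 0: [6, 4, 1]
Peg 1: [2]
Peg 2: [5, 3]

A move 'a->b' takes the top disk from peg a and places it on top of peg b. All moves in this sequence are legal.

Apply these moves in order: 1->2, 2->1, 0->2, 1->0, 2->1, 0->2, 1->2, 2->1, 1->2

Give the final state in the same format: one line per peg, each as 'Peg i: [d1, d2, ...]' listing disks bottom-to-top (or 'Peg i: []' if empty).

Answer: Peg 0: [6, 4]
Peg 1: []
Peg 2: [5, 3, 2, 1]

Derivation:
After move 1 (1->2):
Peg 0: [6, 4, 1]
Peg 1: []
Peg 2: [5, 3, 2]

After move 2 (2->1):
Peg 0: [6, 4, 1]
Peg 1: [2]
Peg 2: [5, 3]

After move 3 (0->2):
Peg 0: [6, 4]
Peg 1: [2]
Peg 2: [5, 3, 1]

After move 4 (1->0):
Peg 0: [6, 4, 2]
Peg 1: []
Peg 2: [5, 3, 1]

After move 5 (2->1):
Peg 0: [6, 4, 2]
Peg 1: [1]
Peg 2: [5, 3]

After move 6 (0->2):
Peg 0: [6, 4]
Peg 1: [1]
Peg 2: [5, 3, 2]

After move 7 (1->2):
Peg 0: [6, 4]
Peg 1: []
Peg 2: [5, 3, 2, 1]

After move 8 (2->1):
Peg 0: [6, 4]
Peg 1: [1]
Peg 2: [5, 3, 2]

After move 9 (1->2):
Peg 0: [6, 4]
Peg 1: []
Peg 2: [5, 3, 2, 1]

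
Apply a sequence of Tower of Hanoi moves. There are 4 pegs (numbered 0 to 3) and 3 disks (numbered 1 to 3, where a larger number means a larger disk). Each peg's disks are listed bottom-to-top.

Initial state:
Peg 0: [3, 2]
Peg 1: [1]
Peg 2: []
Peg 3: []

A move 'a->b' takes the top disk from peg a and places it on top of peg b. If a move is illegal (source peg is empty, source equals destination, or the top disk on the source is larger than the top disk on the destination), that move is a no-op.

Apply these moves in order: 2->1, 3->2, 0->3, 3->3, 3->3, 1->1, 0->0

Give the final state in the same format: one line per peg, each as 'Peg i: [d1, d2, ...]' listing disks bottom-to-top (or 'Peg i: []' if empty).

Answer: Peg 0: [3]
Peg 1: [1]
Peg 2: []
Peg 3: [2]

Derivation:
After move 1 (2->1):
Peg 0: [3, 2]
Peg 1: [1]
Peg 2: []
Peg 3: []

After move 2 (3->2):
Peg 0: [3, 2]
Peg 1: [1]
Peg 2: []
Peg 3: []

After move 3 (0->3):
Peg 0: [3]
Peg 1: [1]
Peg 2: []
Peg 3: [2]

After move 4 (3->3):
Peg 0: [3]
Peg 1: [1]
Peg 2: []
Peg 3: [2]

After move 5 (3->3):
Peg 0: [3]
Peg 1: [1]
Peg 2: []
Peg 3: [2]

After move 6 (1->1):
Peg 0: [3]
Peg 1: [1]
Peg 2: []
Peg 3: [2]

After move 7 (0->0):
Peg 0: [3]
Peg 1: [1]
Peg 2: []
Peg 3: [2]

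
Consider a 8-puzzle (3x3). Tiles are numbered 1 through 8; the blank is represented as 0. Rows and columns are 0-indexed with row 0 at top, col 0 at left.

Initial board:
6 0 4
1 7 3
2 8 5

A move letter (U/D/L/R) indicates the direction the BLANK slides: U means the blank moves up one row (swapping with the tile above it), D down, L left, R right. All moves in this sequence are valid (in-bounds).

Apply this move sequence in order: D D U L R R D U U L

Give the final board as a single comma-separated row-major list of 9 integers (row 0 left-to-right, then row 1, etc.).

Answer: 6, 0, 7, 1, 3, 4, 2, 8, 5

Derivation:
After move 1 (D):
6 7 4
1 0 3
2 8 5

After move 2 (D):
6 7 4
1 8 3
2 0 5

After move 3 (U):
6 7 4
1 0 3
2 8 5

After move 4 (L):
6 7 4
0 1 3
2 8 5

After move 5 (R):
6 7 4
1 0 3
2 8 5

After move 6 (R):
6 7 4
1 3 0
2 8 5

After move 7 (D):
6 7 4
1 3 5
2 8 0

After move 8 (U):
6 7 4
1 3 0
2 8 5

After move 9 (U):
6 7 0
1 3 4
2 8 5

After move 10 (L):
6 0 7
1 3 4
2 8 5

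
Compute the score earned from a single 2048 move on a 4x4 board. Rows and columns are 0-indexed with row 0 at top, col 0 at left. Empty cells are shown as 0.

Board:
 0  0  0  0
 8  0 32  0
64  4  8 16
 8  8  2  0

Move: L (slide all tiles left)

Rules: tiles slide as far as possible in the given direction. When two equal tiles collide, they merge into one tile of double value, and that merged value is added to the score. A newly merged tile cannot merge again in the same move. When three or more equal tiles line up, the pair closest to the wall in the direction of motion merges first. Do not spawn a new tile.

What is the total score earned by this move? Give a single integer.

Slide left:
row 0: [0, 0, 0, 0] -> [0, 0, 0, 0]  score +0 (running 0)
row 1: [8, 0, 32, 0] -> [8, 32, 0, 0]  score +0 (running 0)
row 2: [64, 4, 8, 16] -> [64, 4, 8, 16]  score +0 (running 0)
row 3: [8, 8, 2, 0] -> [16, 2, 0, 0]  score +16 (running 16)
Board after move:
 0  0  0  0
 8 32  0  0
64  4  8 16
16  2  0  0

Answer: 16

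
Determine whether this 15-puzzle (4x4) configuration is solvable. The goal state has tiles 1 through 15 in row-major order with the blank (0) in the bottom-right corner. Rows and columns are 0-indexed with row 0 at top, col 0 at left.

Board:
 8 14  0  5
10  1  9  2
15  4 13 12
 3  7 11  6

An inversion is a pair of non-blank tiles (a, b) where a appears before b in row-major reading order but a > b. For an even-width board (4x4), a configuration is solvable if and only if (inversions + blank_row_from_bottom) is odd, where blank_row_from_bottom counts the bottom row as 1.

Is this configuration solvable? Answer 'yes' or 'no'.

Inversions: 54
Blank is in row 0 (0-indexed from top), which is row 4 counting from the bottom (bottom = 1).
54 + 4 = 58, which is even, so the puzzle is not solvable.

Answer: no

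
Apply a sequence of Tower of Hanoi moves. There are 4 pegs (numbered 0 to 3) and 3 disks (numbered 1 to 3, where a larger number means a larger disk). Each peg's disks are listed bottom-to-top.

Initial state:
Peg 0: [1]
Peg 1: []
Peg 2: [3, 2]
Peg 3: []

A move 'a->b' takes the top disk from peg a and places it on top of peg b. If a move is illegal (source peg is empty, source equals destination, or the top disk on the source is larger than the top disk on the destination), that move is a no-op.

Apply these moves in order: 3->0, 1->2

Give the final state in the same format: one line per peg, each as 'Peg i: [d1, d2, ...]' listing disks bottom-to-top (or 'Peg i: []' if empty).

Answer: Peg 0: [1]
Peg 1: []
Peg 2: [3, 2]
Peg 3: []

Derivation:
After move 1 (3->0):
Peg 0: [1]
Peg 1: []
Peg 2: [3, 2]
Peg 3: []

After move 2 (1->2):
Peg 0: [1]
Peg 1: []
Peg 2: [3, 2]
Peg 3: []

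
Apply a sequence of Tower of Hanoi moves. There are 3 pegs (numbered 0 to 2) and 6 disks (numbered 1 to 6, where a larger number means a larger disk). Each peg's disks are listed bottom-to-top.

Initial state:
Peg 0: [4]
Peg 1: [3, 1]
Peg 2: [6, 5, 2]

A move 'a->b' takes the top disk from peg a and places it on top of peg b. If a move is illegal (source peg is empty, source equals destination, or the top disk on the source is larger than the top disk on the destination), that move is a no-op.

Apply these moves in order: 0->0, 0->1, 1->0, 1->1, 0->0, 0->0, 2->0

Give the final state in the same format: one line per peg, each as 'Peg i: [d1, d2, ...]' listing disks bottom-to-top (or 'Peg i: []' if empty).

Answer: Peg 0: [4, 1]
Peg 1: [3]
Peg 2: [6, 5, 2]

Derivation:
After move 1 (0->0):
Peg 0: [4]
Peg 1: [3, 1]
Peg 2: [6, 5, 2]

After move 2 (0->1):
Peg 0: [4]
Peg 1: [3, 1]
Peg 2: [6, 5, 2]

After move 3 (1->0):
Peg 0: [4, 1]
Peg 1: [3]
Peg 2: [6, 5, 2]

After move 4 (1->1):
Peg 0: [4, 1]
Peg 1: [3]
Peg 2: [6, 5, 2]

After move 5 (0->0):
Peg 0: [4, 1]
Peg 1: [3]
Peg 2: [6, 5, 2]

After move 6 (0->0):
Peg 0: [4, 1]
Peg 1: [3]
Peg 2: [6, 5, 2]

After move 7 (2->0):
Peg 0: [4, 1]
Peg 1: [3]
Peg 2: [6, 5, 2]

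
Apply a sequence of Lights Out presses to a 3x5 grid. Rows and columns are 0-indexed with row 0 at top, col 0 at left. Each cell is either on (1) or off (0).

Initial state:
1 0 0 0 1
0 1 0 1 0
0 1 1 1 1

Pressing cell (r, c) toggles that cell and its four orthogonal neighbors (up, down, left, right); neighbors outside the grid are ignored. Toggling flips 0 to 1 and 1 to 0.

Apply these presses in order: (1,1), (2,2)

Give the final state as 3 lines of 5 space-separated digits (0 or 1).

After press 1 at (1,1):
1 1 0 0 1
1 0 1 1 0
0 0 1 1 1

After press 2 at (2,2):
1 1 0 0 1
1 0 0 1 0
0 1 0 0 1

Answer: 1 1 0 0 1
1 0 0 1 0
0 1 0 0 1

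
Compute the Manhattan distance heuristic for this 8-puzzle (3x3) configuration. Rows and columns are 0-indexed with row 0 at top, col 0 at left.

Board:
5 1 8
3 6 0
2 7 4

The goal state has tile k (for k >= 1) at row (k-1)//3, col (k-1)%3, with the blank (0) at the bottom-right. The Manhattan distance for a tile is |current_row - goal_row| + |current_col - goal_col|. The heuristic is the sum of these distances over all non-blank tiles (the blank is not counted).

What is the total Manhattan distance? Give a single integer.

Tile 5: at (0,0), goal (1,1), distance |0-1|+|0-1| = 2
Tile 1: at (0,1), goal (0,0), distance |0-0|+|1-0| = 1
Tile 8: at (0,2), goal (2,1), distance |0-2|+|2-1| = 3
Tile 3: at (1,0), goal (0,2), distance |1-0|+|0-2| = 3
Tile 6: at (1,1), goal (1,2), distance |1-1|+|1-2| = 1
Tile 2: at (2,0), goal (0,1), distance |2-0|+|0-1| = 3
Tile 7: at (2,1), goal (2,0), distance |2-2|+|1-0| = 1
Tile 4: at (2,2), goal (1,0), distance |2-1|+|2-0| = 3
Sum: 2 + 1 + 3 + 3 + 1 + 3 + 1 + 3 = 17

Answer: 17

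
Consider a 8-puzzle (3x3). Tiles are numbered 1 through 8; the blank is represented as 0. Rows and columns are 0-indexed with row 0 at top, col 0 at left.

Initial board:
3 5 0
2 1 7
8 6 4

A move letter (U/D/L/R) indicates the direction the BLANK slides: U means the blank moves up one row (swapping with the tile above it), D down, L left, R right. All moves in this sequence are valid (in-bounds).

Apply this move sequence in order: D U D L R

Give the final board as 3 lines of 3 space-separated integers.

Answer: 3 5 7
2 1 0
8 6 4

Derivation:
After move 1 (D):
3 5 7
2 1 0
8 6 4

After move 2 (U):
3 5 0
2 1 7
8 6 4

After move 3 (D):
3 5 7
2 1 0
8 6 4

After move 4 (L):
3 5 7
2 0 1
8 6 4

After move 5 (R):
3 5 7
2 1 0
8 6 4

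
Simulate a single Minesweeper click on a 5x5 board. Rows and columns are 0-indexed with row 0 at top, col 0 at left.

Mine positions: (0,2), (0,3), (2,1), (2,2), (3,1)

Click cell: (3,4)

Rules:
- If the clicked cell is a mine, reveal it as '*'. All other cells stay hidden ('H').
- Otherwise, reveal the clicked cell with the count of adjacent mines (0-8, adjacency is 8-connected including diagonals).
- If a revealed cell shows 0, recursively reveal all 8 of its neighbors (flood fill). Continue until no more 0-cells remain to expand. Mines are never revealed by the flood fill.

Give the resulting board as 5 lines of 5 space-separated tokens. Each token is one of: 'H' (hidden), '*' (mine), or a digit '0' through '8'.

H H H H H
H H H 3 1
H H H 1 0
H H 3 1 0
H H 1 0 0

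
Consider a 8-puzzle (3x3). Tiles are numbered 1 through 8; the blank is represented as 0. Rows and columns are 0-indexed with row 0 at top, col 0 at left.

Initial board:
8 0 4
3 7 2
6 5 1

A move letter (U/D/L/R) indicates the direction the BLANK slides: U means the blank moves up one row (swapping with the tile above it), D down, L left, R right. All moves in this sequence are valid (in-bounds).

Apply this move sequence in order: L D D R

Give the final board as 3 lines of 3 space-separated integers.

Answer: 3 8 4
6 7 2
5 0 1

Derivation:
After move 1 (L):
0 8 4
3 7 2
6 5 1

After move 2 (D):
3 8 4
0 7 2
6 5 1

After move 3 (D):
3 8 4
6 7 2
0 5 1

After move 4 (R):
3 8 4
6 7 2
5 0 1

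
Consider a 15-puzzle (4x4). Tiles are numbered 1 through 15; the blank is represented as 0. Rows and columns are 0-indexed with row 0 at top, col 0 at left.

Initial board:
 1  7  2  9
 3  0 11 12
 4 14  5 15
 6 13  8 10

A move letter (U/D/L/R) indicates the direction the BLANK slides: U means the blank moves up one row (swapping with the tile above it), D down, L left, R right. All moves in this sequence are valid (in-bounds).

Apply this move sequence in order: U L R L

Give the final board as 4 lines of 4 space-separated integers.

After move 1 (U):
 1  0  2  9
 3  7 11 12
 4 14  5 15
 6 13  8 10

After move 2 (L):
 0  1  2  9
 3  7 11 12
 4 14  5 15
 6 13  8 10

After move 3 (R):
 1  0  2  9
 3  7 11 12
 4 14  5 15
 6 13  8 10

After move 4 (L):
 0  1  2  9
 3  7 11 12
 4 14  5 15
 6 13  8 10

Answer:  0  1  2  9
 3  7 11 12
 4 14  5 15
 6 13  8 10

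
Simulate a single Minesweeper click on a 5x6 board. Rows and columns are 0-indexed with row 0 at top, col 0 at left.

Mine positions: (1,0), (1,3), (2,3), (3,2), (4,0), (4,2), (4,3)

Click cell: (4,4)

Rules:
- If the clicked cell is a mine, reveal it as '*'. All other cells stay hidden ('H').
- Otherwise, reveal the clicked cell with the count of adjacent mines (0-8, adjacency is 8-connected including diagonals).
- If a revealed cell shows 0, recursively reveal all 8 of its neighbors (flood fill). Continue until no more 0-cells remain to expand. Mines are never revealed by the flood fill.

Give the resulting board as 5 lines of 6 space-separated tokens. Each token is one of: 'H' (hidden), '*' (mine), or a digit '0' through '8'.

H H H H H H
H H H H H H
H H H H H H
H H H H H H
H H H H 1 H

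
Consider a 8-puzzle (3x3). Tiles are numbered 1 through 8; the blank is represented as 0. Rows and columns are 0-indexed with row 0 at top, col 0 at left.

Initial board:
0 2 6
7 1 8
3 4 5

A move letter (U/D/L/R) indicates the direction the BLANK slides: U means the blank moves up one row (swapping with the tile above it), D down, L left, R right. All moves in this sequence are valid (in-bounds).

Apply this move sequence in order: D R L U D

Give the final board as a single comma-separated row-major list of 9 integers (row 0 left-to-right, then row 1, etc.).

Answer: 7, 2, 6, 0, 1, 8, 3, 4, 5

Derivation:
After move 1 (D):
7 2 6
0 1 8
3 4 5

After move 2 (R):
7 2 6
1 0 8
3 4 5

After move 3 (L):
7 2 6
0 1 8
3 4 5

After move 4 (U):
0 2 6
7 1 8
3 4 5

After move 5 (D):
7 2 6
0 1 8
3 4 5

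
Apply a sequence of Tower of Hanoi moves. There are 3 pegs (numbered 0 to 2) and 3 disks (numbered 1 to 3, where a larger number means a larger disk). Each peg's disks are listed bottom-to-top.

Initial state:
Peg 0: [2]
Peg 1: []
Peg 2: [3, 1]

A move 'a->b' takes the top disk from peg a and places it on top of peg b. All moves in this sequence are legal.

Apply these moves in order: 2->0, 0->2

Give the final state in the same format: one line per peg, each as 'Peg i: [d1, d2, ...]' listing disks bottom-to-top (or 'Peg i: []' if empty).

Answer: Peg 0: [2]
Peg 1: []
Peg 2: [3, 1]

Derivation:
After move 1 (2->0):
Peg 0: [2, 1]
Peg 1: []
Peg 2: [3]

After move 2 (0->2):
Peg 0: [2]
Peg 1: []
Peg 2: [3, 1]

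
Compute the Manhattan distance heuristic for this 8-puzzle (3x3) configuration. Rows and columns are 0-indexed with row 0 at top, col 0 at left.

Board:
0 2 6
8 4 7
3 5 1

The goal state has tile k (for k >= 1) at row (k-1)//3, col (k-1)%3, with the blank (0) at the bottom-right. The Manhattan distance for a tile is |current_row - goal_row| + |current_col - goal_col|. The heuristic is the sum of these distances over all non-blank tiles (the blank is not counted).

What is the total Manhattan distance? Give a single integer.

Tile 2: at (0,1), goal (0,1), distance |0-0|+|1-1| = 0
Tile 6: at (0,2), goal (1,2), distance |0-1|+|2-2| = 1
Tile 8: at (1,0), goal (2,1), distance |1-2|+|0-1| = 2
Tile 4: at (1,1), goal (1,0), distance |1-1|+|1-0| = 1
Tile 7: at (1,2), goal (2,0), distance |1-2|+|2-0| = 3
Tile 3: at (2,0), goal (0,2), distance |2-0|+|0-2| = 4
Tile 5: at (2,1), goal (1,1), distance |2-1|+|1-1| = 1
Tile 1: at (2,2), goal (0,0), distance |2-0|+|2-0| = 4
Sum: 0 + 1 + 2 + 1 + 3 + 4 + 1 + 4 = 16

Answer: 16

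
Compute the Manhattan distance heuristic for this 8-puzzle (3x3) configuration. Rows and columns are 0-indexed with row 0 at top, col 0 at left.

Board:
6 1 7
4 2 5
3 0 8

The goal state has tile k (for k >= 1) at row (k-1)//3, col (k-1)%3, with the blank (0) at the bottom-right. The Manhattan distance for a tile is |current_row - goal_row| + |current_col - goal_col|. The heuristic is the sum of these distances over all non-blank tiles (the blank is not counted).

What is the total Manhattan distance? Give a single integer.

Tile 6: at (0,0), goal (1,2), distance |0-1|+|0-2| = 3
Tile 1: at (0,1), goal (0,0), distance |0-0|+|1-0| = 1
Tile 7: at (0,2), goal (2,0), distance |0-2|+|2-0| = 4
Tile 4: at (1,0), goal (1,0), distance |1-1|+|0-0| = 0
Tile 2: at (1,1), goal (0,1), distance |1-0|+|1-1| = 1
Tile 5: at (1,2), goal (1,1), distance |1-1|+|2-1| = 1
Tile 3: at (2,0), goal (0,2), distance |2-0|+|0-2| = 4
Tile 8: at (2,2), goal (2,1), distance |2-2|+|2-1| = 1
Sum: 3 + 1 + 4 + 0 + 1 + 1 + 4 + 1 = 15

Answer: 15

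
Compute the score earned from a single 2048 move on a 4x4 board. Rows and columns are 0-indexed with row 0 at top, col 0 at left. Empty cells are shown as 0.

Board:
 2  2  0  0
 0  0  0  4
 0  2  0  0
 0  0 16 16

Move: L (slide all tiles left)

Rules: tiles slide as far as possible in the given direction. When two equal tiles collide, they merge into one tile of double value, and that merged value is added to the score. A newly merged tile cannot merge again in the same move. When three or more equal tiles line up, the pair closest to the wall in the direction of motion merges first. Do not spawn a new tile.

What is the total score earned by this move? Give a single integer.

Answer: 36

Derivation:
Slide left:
row 0: [2, 2, 0, 0] -> [4, 0, 0, 0]  score +4 (running 4)
row 1: [0, 0, 0, 4] -> [4, 0, 0, 0]  score +0 (running 4)
row 2: [0, 2, 0, 0] -> [2, 0, 0, 0]  score +0 (running 4)
row 3: [0, 0, 16, 16] -> [32, 0, 0, 0]  score +32 (running 36)
Board after move:
 4  0  0  0
 4  0  0  0
 2  0  0  0
32  0  0  0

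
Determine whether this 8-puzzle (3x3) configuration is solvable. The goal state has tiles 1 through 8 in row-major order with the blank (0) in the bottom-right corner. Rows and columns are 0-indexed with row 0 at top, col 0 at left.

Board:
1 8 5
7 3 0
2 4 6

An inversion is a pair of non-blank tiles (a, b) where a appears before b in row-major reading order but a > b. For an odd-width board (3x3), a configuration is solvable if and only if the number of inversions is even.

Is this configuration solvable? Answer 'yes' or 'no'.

Inversions (pairs i<j in row-major order where tile[i] > tile[j] > 0): 14
14 is even, so the puzzle is solvable.

Answer: yes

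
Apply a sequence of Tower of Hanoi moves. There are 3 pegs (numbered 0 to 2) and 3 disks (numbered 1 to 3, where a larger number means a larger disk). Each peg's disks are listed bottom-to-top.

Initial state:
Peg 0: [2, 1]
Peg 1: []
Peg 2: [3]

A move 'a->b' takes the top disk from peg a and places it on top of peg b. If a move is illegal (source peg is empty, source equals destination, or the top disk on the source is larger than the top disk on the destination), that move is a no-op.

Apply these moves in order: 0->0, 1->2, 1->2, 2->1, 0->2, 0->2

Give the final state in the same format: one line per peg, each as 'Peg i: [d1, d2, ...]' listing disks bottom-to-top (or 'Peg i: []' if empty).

Answer: Peg 0: [2]
Peg 1: [3]
Peg 2: [1]

Derivation:
After move 1 (0->0):
Peg 0: [2, 1]
Peg 1: []
Peg 2: [3]

After move 2 (1->2):
Peg 0: [2, 1]
Peg 1: []
Peg 2: [3]

After move 3 (1->2):
Peg 0: [2, 1]
Peg 1: []
Peg 2: [3]

After move 4 (2->1):
Peg 0: [2, 1]
Peg 1: [3]
Peg 2: []

After move 5 (0->2):
Peg 0: [2]
Peg 1: [3]
Peg 2: [1]

After move 6 (0->2):
Peg 0: [2]
Peg 1: [3]
Peg 2: [1]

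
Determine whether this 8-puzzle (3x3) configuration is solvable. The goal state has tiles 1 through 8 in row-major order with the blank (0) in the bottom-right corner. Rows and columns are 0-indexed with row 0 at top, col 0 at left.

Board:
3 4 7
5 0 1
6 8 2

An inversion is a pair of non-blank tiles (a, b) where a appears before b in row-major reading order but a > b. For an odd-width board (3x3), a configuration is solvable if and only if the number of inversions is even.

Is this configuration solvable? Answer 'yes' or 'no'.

Answer: yes

Derivation:
Inversions (pairs i<j in row-major order where tile[i] > tile[j] > 0): 12
12 is even, so the puzzle is solvable.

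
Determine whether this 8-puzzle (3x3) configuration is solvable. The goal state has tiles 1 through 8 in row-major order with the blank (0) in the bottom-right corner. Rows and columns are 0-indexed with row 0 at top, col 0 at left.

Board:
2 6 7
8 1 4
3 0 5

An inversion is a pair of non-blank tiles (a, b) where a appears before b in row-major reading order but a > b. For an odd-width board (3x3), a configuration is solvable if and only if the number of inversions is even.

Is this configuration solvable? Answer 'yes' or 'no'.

Inversions (pairs i<j in row-major order where tile[i] > tile[j] > 0): 14
14 is even, so the puzzle is solvable.

Answer: yes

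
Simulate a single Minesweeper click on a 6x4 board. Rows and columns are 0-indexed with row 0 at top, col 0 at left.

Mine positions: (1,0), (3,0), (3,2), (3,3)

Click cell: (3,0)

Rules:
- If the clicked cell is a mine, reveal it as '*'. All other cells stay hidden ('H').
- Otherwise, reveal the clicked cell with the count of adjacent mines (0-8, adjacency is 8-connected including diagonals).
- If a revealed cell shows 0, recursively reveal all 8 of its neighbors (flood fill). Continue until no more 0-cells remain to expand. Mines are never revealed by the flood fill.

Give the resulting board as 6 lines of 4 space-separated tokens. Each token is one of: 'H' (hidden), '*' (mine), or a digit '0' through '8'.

H H H H
H H H H
H H H H
* H H H
H H H H
H H H H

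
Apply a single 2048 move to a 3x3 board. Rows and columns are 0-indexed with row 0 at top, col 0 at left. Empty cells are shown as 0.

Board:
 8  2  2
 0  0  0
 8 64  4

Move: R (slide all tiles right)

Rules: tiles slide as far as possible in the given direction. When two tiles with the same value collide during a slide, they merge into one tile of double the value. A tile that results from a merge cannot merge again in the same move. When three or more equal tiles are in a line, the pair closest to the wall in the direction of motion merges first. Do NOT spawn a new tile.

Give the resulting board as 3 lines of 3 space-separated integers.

Answer:  0  8  4
 0  0  0
 8 64  4

Derivation:
Slide right:
row 0: [8, 2, 2] -> [0, 8, 4]
row 1: [0, 0, 0] -> [0, 0, 0]
row 2: [8, 64, 4] -> [8, 64, 4]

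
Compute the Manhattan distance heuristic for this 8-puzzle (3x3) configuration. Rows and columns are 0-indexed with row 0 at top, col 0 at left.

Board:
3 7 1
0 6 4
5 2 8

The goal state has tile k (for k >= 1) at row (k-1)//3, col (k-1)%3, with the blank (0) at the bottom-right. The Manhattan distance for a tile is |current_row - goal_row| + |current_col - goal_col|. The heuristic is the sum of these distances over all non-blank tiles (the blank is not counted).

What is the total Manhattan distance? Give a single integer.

Answer: 15

Derivation:
Tile 3: at (0,0), goal (0,2), distance |0-0|+|0-2| = 2
Tile 7: at (0,1), goal (2,0), distance |0-2|+|1-0| = 3
Tile 1: at (0,2), goal (0,0), distance |0-0|+|2-0| = 2
Tile 6: at (1,1), goal (1,2), distance |1-1|+|1-2| = 1
Tile 4: at (1,2), goal (1,0), distance |1-1|+|2-0| = 2
Tile 5: at (2,0), goal (1,1), distance |2-1|+|0-1| = 2
Tile 2: at (2,1), goal (0,1), distance |2-0|+|1-1| = 2
Tile 8: at (2,2), goal (2,1), distance |2-2|+|2-1| = 1
Sum: 2 + 3 + 2 + 1 + 2 + 2 + 2 + 1 = 15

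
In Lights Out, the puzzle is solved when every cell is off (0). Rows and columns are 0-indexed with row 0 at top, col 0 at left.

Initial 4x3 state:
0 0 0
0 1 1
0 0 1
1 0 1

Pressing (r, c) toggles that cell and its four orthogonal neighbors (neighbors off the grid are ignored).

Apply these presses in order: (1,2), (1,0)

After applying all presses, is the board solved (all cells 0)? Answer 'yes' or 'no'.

After press 1 at (1,2):
0 0 1
0 0 0
0 0 0
1 0 1

After press 2 at (1,0):
1 0 1
1 1 0
1 0 0
1 0 1

Lights still on: 7

Answer: no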